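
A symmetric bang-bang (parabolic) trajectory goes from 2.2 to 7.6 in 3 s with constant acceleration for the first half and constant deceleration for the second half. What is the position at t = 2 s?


Symmetric rest-to-rest: each phase covers (pf-p0)/2 in time T/2. 0.5*a*(T/2)^2 = (pf-p0)/2 => a = 4*(pf-p0)/T^2
a = 4*(7.6-2.2)/3^2 = 2.4
t = 2 is in the deceleration phase (t > T/2).
p = pf - 0.5*a*(T-t)^2 = 7.6 - 0.5*2.4*1^2
= 6.4


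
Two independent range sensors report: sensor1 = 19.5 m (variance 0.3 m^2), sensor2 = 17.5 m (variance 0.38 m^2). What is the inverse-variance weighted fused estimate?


w1 = (1/var1) / (1/var1 + 1/var2)
   = 3.3333 / (3.3333 + 2.6316) = 0.5588
w2 = 1 - w1 = 0.4412
fused = w1*s1 + w2*s2 = 10.8971 + 7.7206
= 18.6176 m


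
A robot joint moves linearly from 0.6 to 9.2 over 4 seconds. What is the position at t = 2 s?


s = t/T = 2/4 = 0.5
p(t) = p0 + (pf-p0)*s
= 0.6 + (9.2 - 0.6) * 0.5
= 4.9


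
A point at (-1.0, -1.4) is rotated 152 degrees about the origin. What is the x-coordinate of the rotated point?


x' = x*cos(theta) - y*sin(theta)
cos(152 deg) = -0.8829, sin(152 deg) = 0.4695
x' = -1.0 * -0.8829 - -1.4 * 0.4695
= 0.8829 - -0.6573
= 1.5402


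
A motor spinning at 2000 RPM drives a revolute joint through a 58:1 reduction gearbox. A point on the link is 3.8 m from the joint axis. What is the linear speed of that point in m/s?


omega_motor = 2000 * 2*pi/60 = 209.4395 rad/s
omega_joint = omega_motor / 58 = 3.611 rad/s
v = omega_joint * r = 3.611 * 3.8
= 13.7219 m/s


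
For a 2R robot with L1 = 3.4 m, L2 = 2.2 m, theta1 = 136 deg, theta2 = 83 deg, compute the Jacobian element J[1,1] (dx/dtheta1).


J[1,1] = -L1*sin(t1) - L2*sin(t1+t2)
= -3.4*sin(136) - 2.2*sin(219)
= -0.9773


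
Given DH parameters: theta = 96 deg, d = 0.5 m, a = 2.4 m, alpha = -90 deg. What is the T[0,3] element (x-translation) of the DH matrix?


T[0,3] = a * cos(theta)
= 2.4 * cos(96 deg)
= 2.4 * -0.1045
= -0.2509


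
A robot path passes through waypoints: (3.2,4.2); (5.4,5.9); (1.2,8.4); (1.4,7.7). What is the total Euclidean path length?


Segment lengths:
  seg1 = sqrt((2.2)^2 + (1.7)^2) = 2.7803
  seg2 = sqrt((-4.2)^2 + (2.5)^2) = 4.8877
  seg3 = sqrt((0.2)^2 + (-0.7)^2) = 0.728
Total = 8.396


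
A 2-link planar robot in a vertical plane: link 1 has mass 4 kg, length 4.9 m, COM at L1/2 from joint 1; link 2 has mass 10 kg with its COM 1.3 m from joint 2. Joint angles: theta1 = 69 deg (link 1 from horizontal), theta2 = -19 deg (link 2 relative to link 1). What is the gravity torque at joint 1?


Horizontal distance from joint 1 to link-1 COM:
  x_c1 = (L1/2)*cos(t1) = 2.45 * 0.3584 = 0.878 m
Horizontal distance from joint 1 to link-2 COM:
  x_c2 = L1*cos(t1) + Lc2*cos(t1+t2)
       = 4.9*0.3584 + 1.3*0.6428 = 2.5916 m
tau1 = m1*g*x_c1 + m2*g*x_c2
     = 4*9.81*0.878 + 10*9.81*2.5916
     = 34.4528 + 254.2386
     = 288.6914 Nm


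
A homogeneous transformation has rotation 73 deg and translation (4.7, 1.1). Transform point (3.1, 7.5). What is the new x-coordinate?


x' = cos(theta)*px - sin(theta)*py + tx
= 0.2924*3.1 - 0.9563*7.5 + 4.7
= -1.5659


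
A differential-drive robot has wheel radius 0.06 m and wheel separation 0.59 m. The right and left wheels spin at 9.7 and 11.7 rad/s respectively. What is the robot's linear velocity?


vR = r*wR = 0.06*9.7 = 0.582 m/s
vL = r*wL = 0.06*11.7 = 0.702 m/s
v = (vR+vL)/2 = 0.642 m/s
omega = (vR-vL)/L = -0.2034 rad/s
linear velocity = 0.642 m/s


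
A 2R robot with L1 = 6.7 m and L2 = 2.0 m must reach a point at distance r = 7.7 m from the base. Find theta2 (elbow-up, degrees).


cos(theta2) = (r^2 - L1^2 - L2^2) / (2*L1*L2)
cos(theta2) = (59.29 - 44.89 - 4.0) / 26.8
cos(theta2) = 0.38806
theta2 = 67.1662 degrees


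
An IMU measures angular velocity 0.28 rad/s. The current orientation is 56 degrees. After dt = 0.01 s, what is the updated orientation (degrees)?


delta_theta = w * dt = 0.28 * 0.01 = 0.0028 rad
= 0.1604 deg
theta_new = 56 + 0.1604 = 56.1604 deg


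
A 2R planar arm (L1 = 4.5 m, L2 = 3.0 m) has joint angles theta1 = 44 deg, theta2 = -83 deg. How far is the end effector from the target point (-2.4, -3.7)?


End effector via forward kinematics:
x = L1*cos(t1) + L2*cos(t1+t2) = 5.5685
y = L1*sin(t1) + L2*sin(t1+t2) = 1.238
Distance to target:
d = sqrt((-2.4 - 5.5685)^2 + (-3.7 - 1.238)^2)
= sqrt(63.4965 + 24.3839)
= 9.3745 m


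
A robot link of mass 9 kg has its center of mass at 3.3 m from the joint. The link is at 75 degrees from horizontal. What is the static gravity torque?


tau = m*g*L*cos(angle)
= 9 * 9.81 * 3.3 * cos(75 deg)
= 9 * 9.81 * 3.3 * 0.2588
= 75.4087 Nm


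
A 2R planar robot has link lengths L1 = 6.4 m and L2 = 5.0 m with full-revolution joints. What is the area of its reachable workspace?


r_max = L1 + L2 = 11.4 m
r_min = |L1 - L2| = 1.4 m
Area = pi*(r_max^2 - r_min^2)
= pi*(129.96 - 1.96)
= pi * 128.0
= 402.1239 m^2


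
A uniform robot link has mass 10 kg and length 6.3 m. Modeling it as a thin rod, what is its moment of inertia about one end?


I = (1/3) * m * L^2
= (1/3) * 10 * 6.3^2
= 0.333333 * 10 * 39.69
= 132.3 kg*m^2


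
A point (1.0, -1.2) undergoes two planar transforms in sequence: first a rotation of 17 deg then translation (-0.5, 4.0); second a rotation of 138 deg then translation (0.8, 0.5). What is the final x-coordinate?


After transform 1:
x1 = cos(17)*1.0 - sin(17)*-1.2 + -0.5 = 0.8072
y1 = sin(17)*1.0 + cos(17)*-1.2 + 4.0 = 3.1448
After transform 2:
x2 = cos(138)*0.8072 - sin(138)*3.1448 + 0.8
= -1.9041


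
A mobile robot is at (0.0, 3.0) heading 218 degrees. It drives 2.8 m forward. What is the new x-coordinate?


x_new = x0 + d*cos(theta)
= 0.0 + 2.8*cos(218)
= 0.0 + -2.2064
= -2.2064


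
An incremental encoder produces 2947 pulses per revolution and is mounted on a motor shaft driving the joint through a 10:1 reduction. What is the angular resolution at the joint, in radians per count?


counts per rev = 2947
effective counts at joint = 2947 * 10 = 29470
resolution = 2*pi / 29470
= 2.1321e-04 rad/count


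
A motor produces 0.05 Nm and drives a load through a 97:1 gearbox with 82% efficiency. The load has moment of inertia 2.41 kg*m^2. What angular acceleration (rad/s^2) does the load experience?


tau_out = tau_motor * N * eta
= 0.05 * 97 * 0.82 = 3.977 Nm
alpha = tau_out / I = 3.977 / 2.41
= 1.6502 rad/s^2


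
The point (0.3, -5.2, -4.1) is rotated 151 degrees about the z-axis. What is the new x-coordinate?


Rotation about z-axis: x' = x*cos(theta) - y*sin(theta)
= 0.3 * -0.8746 - -5.2 * 0.4848
= 2.2586


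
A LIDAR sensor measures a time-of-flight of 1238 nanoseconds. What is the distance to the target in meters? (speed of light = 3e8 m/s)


tof = 1238 ns = 1.238e-06 s
dist = c * tof / 2
= 3e8 * 1.238e-06 / 2
= 185.7 m


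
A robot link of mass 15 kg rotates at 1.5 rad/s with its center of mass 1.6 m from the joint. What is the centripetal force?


F = m * omega^2 * r
= 15 * 1.5^2 * 1.6
= 15 * 2.25 * 1.6
= 54.0 N


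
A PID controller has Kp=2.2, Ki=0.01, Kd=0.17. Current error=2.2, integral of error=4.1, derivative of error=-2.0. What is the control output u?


u = Kp*e + Ki*int(e) + Kd*de/dt
= 2.2*2.2 + 0.01*4.1 + 0.17*(-2.0)
= 4.84 + 0.041 + -0.34
= 4.541


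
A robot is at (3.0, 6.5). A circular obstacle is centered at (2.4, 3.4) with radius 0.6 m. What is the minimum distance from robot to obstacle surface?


center_dist = sqrt((3.0-2.4)^2 + (6.5-3.4)^2)
= sqrt(0.36 + 9.61)
= 3.1575
min_dist = center_dist - radius = 3.1575 - 0.6 = 2.5575 m


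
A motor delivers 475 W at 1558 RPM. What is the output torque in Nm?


omega = 1558 * 2*pi/60 = 163.1534 rad/s
tau = P / omega = 475 / 163.1534
= 2.9114 Nm


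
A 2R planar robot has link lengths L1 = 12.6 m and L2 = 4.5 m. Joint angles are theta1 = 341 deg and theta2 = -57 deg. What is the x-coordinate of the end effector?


Convert angles to radians: theta1 = 5.9516, theta2 = -0.9948
x = L1*cos(theta1) + L2*cos(theta1+theta2)
x = 11.9135 + 1.0886
x = 13.0022


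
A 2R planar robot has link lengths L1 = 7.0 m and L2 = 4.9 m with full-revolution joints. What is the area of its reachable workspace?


r_max = L1 + L2 = 11.9 m
r_min = |L1 - L2| = 2.1 m
Area = pi*(r_max^2 - r_min^2)
= pi*(141.61 - 4.41)
= pi * 137.2
= 431.0265 m^2


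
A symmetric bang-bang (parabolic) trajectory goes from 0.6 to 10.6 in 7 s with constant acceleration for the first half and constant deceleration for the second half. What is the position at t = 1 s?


Symmetric rest-to-rest: each phase covers (pf-p0)/2 in time T/2. 0.5*a*(T/2)^2 = (pf-p0)/2 => a = 4*(pf-p0)/T^2
a = 4*(10.6-0.6)/7^2 = 0.8163
t = 1 is in the acceleration phase (t <= T/2).
p = p0 + 0.5*a*t^2 = 0.6 + 0.5*0.8163*1^2
= 1.0082


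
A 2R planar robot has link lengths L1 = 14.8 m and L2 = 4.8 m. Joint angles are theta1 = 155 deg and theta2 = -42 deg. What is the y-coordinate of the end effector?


Convert angles to radians: theta1 = 2.7053, theta2 = -0.733
y = L1*sin(theta1) + L2*sin(theta1+theta2)
y = 6.2548 + 4.4184
y = 10.6732


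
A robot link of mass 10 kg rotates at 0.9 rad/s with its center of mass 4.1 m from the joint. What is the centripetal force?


F = m * omega^2 * r
= 10 * 0.9^2 * 4.1
= 10 * 0.81 * 4.1
= 33.21 N


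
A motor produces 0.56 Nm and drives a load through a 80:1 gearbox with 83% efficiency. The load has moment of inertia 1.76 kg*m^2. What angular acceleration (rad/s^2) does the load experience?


tau_out = tau_motor * N * eta
= 0.56 * 80 * 0.83 = 37.184 Nm
alpha = tau_out / I = 37.184 / 1.76
= 21.1273 rad/s^2


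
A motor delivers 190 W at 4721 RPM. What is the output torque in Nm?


omega = 4721 * 2*pi/60 = 494.382 rad/s
tau = P / omega = 190 / 494.382
= 0.3843 Nm


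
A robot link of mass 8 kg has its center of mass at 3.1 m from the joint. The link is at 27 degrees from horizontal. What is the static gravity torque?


tau = m*g*L*cos(angle)
= 8 * 9.81 * 3.1 * cos(27 deg)
= 8 * 9.81 * 3.1 * 0.891
= 216.7712 Nm


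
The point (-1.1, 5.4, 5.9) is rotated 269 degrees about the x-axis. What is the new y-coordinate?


Rotation about x-axis: y' = y*cos(theta) - z*sin(theta)
= 5.4 * -0.0175 - 5.9 * -0.9998
= 5.8049


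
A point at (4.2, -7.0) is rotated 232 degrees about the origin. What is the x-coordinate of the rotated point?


x' = x*cos(theta) - y*sin(theta)
cos(232 deg) = -0.6157, sin(232 deg) = -0.788
x' = 4.2 * -0.6157 - -7.0 * -0.788
= -2.5858 - 5.5161
= -8.1019


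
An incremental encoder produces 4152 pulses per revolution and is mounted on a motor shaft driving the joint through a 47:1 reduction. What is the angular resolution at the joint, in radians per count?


counts per rev = 4152
effective counts at joint = 4152 * 47 = 195144
resolution = 2*pi / 195144
= 3.2198e-05 rad/count


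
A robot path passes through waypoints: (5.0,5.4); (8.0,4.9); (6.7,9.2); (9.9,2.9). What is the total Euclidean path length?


Segment lengths:
  seg1 = sqrt((3.0)^2 + (-0.5)^2) = 3.0414
  seg2 = sqrt((-1.3)^2 + (4.3)^2) = 4.4922
  seg3 = sqrt((3.2)^2 + (-6.3)^2) = 7.0661
Total = 14.5997


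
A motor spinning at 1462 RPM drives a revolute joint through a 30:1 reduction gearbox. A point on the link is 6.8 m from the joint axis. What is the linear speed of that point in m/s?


omega_motor = 1462 * 2*pi/60 = 153.1003 rad/s
omega_joint = omega_motor / 30 = 5.1033 rad/s
v = omega_joint * r = 5.1033 * 6.8
= 34.7027 m/s


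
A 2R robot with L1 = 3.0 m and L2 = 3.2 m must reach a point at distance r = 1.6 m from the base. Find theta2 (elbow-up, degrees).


cos(theta2) = (r^2 - L1^2 - L2^2) / (2*L1*L2)
cos(theta2) = (2.56 - 9.0 - 10.24) / 19.2
cos(theta2) = -0.86875
theta2 = 150.3137 degrees


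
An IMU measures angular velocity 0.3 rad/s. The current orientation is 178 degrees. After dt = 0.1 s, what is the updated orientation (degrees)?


delta_theta = w * dt = 0.3 * 0.1 = 0.03 rad
= 1.7189 deg
theta_new = 178 + 1.7189 = 179.7189 deg


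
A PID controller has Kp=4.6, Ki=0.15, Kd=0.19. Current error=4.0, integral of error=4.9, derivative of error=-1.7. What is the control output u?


u = Kp*e + Ki*int(e) + Kd*de/dt
= 4.6*4.0 + 0.15*4.9 + 0.19*(-1.7)
= 18.4 + 0.735 + -0.323
= 18.812


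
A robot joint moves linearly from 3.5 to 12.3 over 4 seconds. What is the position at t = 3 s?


s = t/T = 3/4 = 0.75
p(t) = p0 + (pf-p0)*s
= 3.5 + (12.3 - 3.5) * 0.75
= 10.1


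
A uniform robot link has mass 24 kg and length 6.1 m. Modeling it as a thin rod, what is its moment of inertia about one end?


I = (1/3) * m * L^2
= (1/3) * 24 * 6.1^2
= 0.333333 * 24 * 37.21
= 297.68 kg*m^2


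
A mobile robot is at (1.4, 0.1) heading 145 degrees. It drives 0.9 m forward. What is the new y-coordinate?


y_new = y0 + d*sin(theta)
= 0.1 + 0.9*sin(145)
= 0.1 + 0.5162
= 0.6162


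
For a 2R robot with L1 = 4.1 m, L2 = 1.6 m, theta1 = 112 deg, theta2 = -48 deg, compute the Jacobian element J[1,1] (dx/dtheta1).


J[1,1] = -L1*sin(t1) - L2*sin(t1+t2)
= -4.1*sin(112) - 1.6*sin(64)
= -5.2395


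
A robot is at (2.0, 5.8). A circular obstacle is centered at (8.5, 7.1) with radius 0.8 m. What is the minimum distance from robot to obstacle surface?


center_dist = sqrt((2.0-8.5)^2 + (5.8-7.1)^2)
= sqrt(42.25 + 1.69)
= 6.6287
min_dist = center_dist - radius = 6.6287 - 0.8 = 5.8287 m


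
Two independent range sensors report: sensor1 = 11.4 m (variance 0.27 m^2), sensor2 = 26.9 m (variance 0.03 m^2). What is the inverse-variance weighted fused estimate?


w1 = (1/var1) / (1/var1 + 1/var2)
   = 3.7037 / (3.7037 + 33.3333) = 0.1
w2 = 1 - w1 = 0.9
fused = w1*s1 + w2*s2 = 1.14 + 24.21
= 25.35 m


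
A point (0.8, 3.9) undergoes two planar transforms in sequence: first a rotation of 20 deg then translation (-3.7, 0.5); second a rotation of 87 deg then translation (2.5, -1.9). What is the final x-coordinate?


After transform 1:
x1 = cos(20)*0.8 - sin(20)*3.9 + -3.7 = -4.2821
y1 = sin(20)*0.8 + cos(20)*3.9 + 0.5 = 4.4384
After transform 2:
x2 = cos(87)*-4.2821 - sin(87)*4.4384 + 2.5
= -2.1564


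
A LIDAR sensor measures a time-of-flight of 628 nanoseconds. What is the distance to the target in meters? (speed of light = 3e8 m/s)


tof = 628 ns = 6.28e-07 s
dist = c * tof / 2
= 3e8 * 6.28e-07 / 2
= 94.2 m


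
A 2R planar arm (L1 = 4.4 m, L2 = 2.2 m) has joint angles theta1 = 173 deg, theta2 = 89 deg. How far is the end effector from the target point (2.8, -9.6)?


End effector via forward kinematics:
x = L1*cos(t1) + L2*cos(t1+t2) = -4.6734
y = L1*sin(t1) + L2*sin(t1+t2) = -1.6424
Distance to target:
d = sqrt((2.8 - -4.6734)^2 + (-9.6 - -1.6424)^2)
= sqrt(55.8515 + 63.324)
= 10.9167 m


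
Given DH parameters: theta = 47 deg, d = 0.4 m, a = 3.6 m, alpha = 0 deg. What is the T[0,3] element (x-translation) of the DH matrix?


T[0,3] = a * cos(theta)
= 3.6 * cos(47 deg)
= 3.6 * 0.682
= 2.4552


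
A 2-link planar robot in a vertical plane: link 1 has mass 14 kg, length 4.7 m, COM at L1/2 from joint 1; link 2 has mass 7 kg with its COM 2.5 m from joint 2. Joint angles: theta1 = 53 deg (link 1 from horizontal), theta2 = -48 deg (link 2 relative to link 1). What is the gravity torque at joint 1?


Horizontal distance from joint 1 to link-1 COM:
  x_c1 = (L1/2)*cos(t1) = 2.35 * 0.6018 = 1.4143 m
Horizontal distance from joint 1 to link-2 COM:
  x_c2 = L1*cos(t1) + Lc2*cos(t1+t2)
       = 4.7*0.6018 + 2.5*0.9962 = 5.319 m
tau1 = m1*g*x_c1 + m2*g*x_c2
     = 14*9.81*1.4143 + 7*9.81*5.319
     = 194.2352 + 365.2569
     = 559.4921 Nm


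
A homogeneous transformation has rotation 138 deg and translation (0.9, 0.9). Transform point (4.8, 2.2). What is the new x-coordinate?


x' = cos(theta)*px - sin(theta)*py + tx
= -0.7431*4.8 - 0.6691*2.2 + 0.9
= -4.1392


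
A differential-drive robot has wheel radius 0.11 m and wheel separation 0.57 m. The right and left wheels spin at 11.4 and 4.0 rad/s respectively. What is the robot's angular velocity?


vR = r*wR = 0.11*11.4 = 1.254 m/s
vL = r*wL = 0.11*4.0 = 0.44 m/s
v = (vR+vL)/2 = 0.847 m/s
omega = (vR-vL)/L = 1.4281 rad/s
angular velocity = 1.4281 rad/s


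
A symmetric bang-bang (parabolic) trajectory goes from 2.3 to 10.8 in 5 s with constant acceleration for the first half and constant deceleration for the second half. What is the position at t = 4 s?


Symmetric rest-to-rest: each phase covers (pf-p0)/2 in time T/2. 0.5*a*(T/2)^2 = (pf-p0)/2 => a = 4*(pf-p0)/T^2
a = 4*(10.8-2.3)/5^2 = 1.36
t = 4 is in the deceleration phase (t > T/2).
p = pf - 0.5*a*(T-t)^2 = 10.8 - 0.5*1.36*1^2
= 10.12


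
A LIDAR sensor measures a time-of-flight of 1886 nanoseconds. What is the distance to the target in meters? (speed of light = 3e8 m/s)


tof = 1886 ns = 1.886e-06 s
dist = c * tof / 2
= 3e8 * 1.886e-06 / 2
= 282.9 m


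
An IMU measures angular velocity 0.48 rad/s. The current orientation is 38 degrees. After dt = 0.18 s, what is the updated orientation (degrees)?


delta_theta = w * dt = 0.48 * 0.18 = 0.0864 rad
= 4.9504 deg
theta_new = 38 + 4.9504 = 42.9504 deg


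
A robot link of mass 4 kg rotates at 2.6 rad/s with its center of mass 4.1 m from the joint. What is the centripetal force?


F = m * omega^2 * r
= 4 * 2.6^2 * 4.1
= 4 * 6.76 * 4.1
= 110.864 N


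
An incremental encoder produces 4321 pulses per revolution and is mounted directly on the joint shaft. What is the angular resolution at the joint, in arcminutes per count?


counts per rev = 4321
resolution = 360*60 / 4321
= 4.9988 arcmin/count


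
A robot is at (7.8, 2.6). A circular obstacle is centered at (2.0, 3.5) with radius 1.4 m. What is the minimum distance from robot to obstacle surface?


center_dist = sqrt((7.8-2.0)^2 + (2.6-3.5)^2)
= sqrt(33.64 + 0.81)
= 5.8694
min_dist = center_dist - radius = 5.8694 - 1.4 = 4.4694 m


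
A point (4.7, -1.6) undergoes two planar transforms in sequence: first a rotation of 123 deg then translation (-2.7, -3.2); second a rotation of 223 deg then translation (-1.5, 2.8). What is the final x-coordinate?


After transform 1:
x1 = cos(123)*4.7 - sin(123)*-1.6 + -2.7 = -3.9179
y1 = sin(123)*4.7 + cos(123)*-1.6 + -3.2 = 1.6132
After transform 2:
x2 = cos(223)*-3.9179 - sin(223)*1.6132 + -1.5
= 2.4656


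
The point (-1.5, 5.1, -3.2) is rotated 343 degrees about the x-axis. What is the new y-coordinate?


Rotation about x-axis: y' = y*cos(theta) - z*sin(theta)
= 5.1 * 0.9563 - -3.2 * -0.2924
= 3.9416


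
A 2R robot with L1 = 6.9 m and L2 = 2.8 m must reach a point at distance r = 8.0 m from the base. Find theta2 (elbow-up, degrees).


cos(theta2) = (r^2 - L1^2 - L2^2) / (2*L1*L2)
cos(theta2) = (64.0 - 47.61 - 7.84) / 38.64
cos(theta2) = 0.221273
theta2 = 77.2162 degrees


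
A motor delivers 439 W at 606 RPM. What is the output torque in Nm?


omega = 606 * 2*pi/60 = 63.4602 rad/s
tau = P / omega = 439 / 63.4602
= 6.9177 Nm


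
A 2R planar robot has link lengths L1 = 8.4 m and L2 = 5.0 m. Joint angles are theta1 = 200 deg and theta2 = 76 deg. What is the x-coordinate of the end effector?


Convert angles to radians: theta1 = 3.4907, theta2 = 1.3265
x = L1*cos(theta1) + L2*cos(theta1+theta2)
x = -7.8934 + 0.5226
x = -7.3708


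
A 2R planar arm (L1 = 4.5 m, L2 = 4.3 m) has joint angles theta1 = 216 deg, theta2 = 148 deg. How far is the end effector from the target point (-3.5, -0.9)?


End effector via forward kinematics:
x = L1*cos(t1) + L2*cos(t1+t2) = 0.6489
y = L1*sin(t1) + L2*sin(t1+t2) = -2.3451
Distance to target:
d = sqrt((-3.5 - 0.6489)^2 + (-0.9 - -2.3451)^2)
= sqrt(17.2138 + 2.0883)
= 4.3934 m


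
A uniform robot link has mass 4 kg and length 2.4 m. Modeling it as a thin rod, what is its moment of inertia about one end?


I = (1/3) * m * L^2
= (1/3) * 4 * 2.4^2
= 0.333333 * 4 * 5.76
= 7.68 kg*m^2


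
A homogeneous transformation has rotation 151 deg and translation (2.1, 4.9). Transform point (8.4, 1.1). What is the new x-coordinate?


x' = cos(theta)*px - sin(theta)*py + tx
= -0.8746*8.4 - 0.4848*1.1 + 2.1
= -5.7801


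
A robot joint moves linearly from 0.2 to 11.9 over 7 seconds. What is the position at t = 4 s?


s = t/T = 4/7 = 0.5714
p(t) = p0 + (pf-p0)*s
= 0.2 + (11.9 - 0.2) * 0.5714
= 6.8857


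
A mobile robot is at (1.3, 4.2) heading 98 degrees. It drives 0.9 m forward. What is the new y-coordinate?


y_new = y0 + d*sin(theta)
= 4.2 + 0.9*sin(98)
= 4.2 + 0.8912
= 5.0912


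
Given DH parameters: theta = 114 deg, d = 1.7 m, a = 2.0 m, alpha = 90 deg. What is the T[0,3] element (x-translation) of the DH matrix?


T[0,3] = a * cos(theta)
= 2.0 * cos(114 deg)
= 2.0 * -0.4067
= -0.8135


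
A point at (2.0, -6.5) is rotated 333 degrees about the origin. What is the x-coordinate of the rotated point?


x' = x*cos(theta) - y*sin(theta)
cos(333 deg) = 0.891, sin(333 deg) = -0.454
x' = 2.0 * 0.891 - -6.5 * -0.454
= 1.782 - 2.9509
= -1.1689


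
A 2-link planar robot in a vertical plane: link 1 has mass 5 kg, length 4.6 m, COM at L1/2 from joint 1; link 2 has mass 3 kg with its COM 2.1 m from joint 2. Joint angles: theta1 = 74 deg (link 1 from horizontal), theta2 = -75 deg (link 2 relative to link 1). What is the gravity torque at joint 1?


Horizontal distance from joint 1 to link-1 COM:
  x_c1 = (L1/2)*cos(t1) = 2.3 * 0.2756 = 0.634 m
Horizontal distance from joint 1 to link-2 COM:
  x_c2 = L1*cos(t1) + Lc2*cos(t1+t2)
       = 4.6*0.2756 + 2.1*0.9998 = 3.3676 m
tau1 = m1*g*x_c1 + m2*g*x_c2
     = 5*9.81*0.634 + 3*9.81*3.3676
     = 31.096 + 99.1088
     = 130.2048 Nm


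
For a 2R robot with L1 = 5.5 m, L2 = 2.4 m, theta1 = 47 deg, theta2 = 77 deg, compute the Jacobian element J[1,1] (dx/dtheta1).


J[1,1] = -L1*sin(t1) - L2*sin(t1+t2)
= -5.5*sin(47) - 2.4*sin(124)
= -6.0121


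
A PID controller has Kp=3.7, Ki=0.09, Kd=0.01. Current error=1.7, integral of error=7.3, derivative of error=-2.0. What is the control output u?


u = Kp*e + Ki*int(e) + Kd*de/dt
= 3.7*1.7 + 0.09*7.3 + 0.01*(-2.0)
= 6.29 + 0.657 + -0.02
= 6.927


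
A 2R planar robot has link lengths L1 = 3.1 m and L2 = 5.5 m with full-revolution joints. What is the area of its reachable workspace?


r_max = L1 + L2 = 8.6 m
r_min = |L1 - L2| = 2.4 m
Area = pi*(r_max^2 - r_min^2)
= pi*(73.96 - 5.76)
= pi * 68.2
= 214.2566 m^2


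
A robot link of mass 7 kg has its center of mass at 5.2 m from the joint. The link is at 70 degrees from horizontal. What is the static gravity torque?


tau = m*g*L*cos(angle)
= 7 * 9.81 * 5.2 * cos(70 deg)
= 7 * 9.81 * 5.2 * 0.342
= 122.1299 Nm


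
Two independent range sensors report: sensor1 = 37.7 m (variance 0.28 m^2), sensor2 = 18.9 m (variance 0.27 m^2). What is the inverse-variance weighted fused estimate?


w1 = (1/var1) / (1/var1 + 1/var2)
   = 3.5714 / (3.5714 + 3.7037) = 0.4909
w2 = 1 - w1 = 0.5091
fused = w1*s1 + w2*s2 = 18.5073 + 9.6218
= 28.1291 m


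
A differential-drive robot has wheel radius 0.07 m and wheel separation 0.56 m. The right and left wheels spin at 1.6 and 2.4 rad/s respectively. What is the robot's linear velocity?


vR = r*wR = 0.07*1.6 = 0.112 m/s
vL = r*wL = 0.07*2.4 = 0.168 m/s
v = (vR+vL)/2 = 0.14 m/s
omega = (vR-vL)/L = -0.1 rad/s
linear velocity = 0.14 m/s


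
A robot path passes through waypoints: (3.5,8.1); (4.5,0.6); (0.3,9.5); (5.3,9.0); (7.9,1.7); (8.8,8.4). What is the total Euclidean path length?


Segment lengths:
  seg1 = sqrt((1.0)^2 + (-7.5)^2) = 7.5664
  seg2 = sqrt((-4.2)^2 + (8.9)^2) = 9.8412
  seg3 = sqrt((5.0)^2 + (-0.5)^2) = 5.0249
  seg4 = sqrt((2.6)^2 + (-7.3)^2) = 7.7492
  seg5 = sqrt((0.9)^2 + (6.7)^2) = 6.7602
Total = 36.9419


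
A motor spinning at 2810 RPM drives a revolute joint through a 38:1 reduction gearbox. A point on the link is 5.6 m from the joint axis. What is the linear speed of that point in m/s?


omega_motor = 2810 * 2*pi/60 = 294.2625 rad/s
omega_joint = omega_motor / 38 = 7.7438 rad/s
v = omega_joint * r = 7.7438 * 5.6
= 43.365 m/s


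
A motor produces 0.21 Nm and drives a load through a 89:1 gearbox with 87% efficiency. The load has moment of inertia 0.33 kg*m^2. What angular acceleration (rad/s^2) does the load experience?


tau_out = tau_motor * N * eta
= 0.21 * 89 * 0.87 = 16.2603 Nm
alpha = tau_out / I = 16.2603 / 0.33
= 49.2736 rad/s^2


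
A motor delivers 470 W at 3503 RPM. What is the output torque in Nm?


omega = 3503 * 2*pi/60 = 366.8333 rad/s
tau = P / omega = 470 / 366.8333
= 1.2812 Nm


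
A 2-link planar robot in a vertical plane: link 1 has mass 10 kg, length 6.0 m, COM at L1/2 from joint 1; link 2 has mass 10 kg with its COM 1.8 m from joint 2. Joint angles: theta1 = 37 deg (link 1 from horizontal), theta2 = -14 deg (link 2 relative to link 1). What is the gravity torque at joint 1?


Horizontal distance from joint 1 to link-1 COM:
  x_c1 = (L1/2)*cos(t1) = 3.0 * 0.7986 = 2.3959 m
Horizontal distance from joint 1 to link-2 COM:
  x_c2 = L1*cos(t1) + Lc2*cos(t1+t2)
       = 6.0*0.7986 + 1.8*0.9205 = 6.4487 m
tau1 = m1*g*x_c1 + m2*g*x_c2
     = 10*9.81*2.3959 + 10*9.81*6.4487
     = 235.0384 + 632.6196
     = 867.658 Nm


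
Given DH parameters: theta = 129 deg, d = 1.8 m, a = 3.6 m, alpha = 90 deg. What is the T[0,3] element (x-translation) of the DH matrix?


T[0,3] = a * cos(theta)
= 3.6 * cos(129 deg)
= 3.6 * -0.6293
= -2.2656


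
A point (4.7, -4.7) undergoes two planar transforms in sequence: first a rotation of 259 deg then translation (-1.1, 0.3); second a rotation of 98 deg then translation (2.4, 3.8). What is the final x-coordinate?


After transform 1:
x1 = cos(259)*4.7 - sin(259)*-4.7 + -1.1 = -6.6105
y1 = sin(259)*4.7 + cos(259)*-4.7 + 0.3 = -3.4168
After transform 2:
x2 = cos(98)*-6.6105 - sin(98)*-3.4168 + 2.4
= 6.7036


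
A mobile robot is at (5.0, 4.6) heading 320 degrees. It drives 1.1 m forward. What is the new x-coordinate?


x_new = x0 + d*cos(theta)
= 5.0 + 1.1*cos(320)
= 5.0 + 0.8426
= 5.8426


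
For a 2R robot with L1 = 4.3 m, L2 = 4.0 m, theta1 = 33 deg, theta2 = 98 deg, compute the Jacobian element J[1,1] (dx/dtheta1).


J[1,1] = -L1*sin(t1) - L2*sin(t1+t2)
= -4.3*sin(33) - 4.0*sin(131)
= -5.3608


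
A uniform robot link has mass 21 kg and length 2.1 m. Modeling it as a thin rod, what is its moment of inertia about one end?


I = (1/3) * m * L^2
= (1/3) * 21 * 2.1^2
= 0.333333 * 21 * 4.41
= 30.87 kg*m^2


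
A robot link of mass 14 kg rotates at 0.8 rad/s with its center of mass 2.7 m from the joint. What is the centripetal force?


F = m * omega^2 * r
= 14 * 0.8^2 * 2.7
= 14 * 0.64 * 2.7
= 24.192 N


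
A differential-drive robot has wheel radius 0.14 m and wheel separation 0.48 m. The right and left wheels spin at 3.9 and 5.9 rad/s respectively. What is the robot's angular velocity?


vR = r*wR = 0.14*3.9 = 0.546 m/s
vL = r*wL = 0.14*5.9 = 0.826 m/s
v = (vR+vL)/2 = 0.686 m/s
omega = (vR-vL)/L = -0.5833 rad/s
angular velocity = -0.5833 rad/s


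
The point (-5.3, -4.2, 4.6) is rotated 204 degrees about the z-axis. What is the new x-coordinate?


Rotation about z-axis: x' = x*cos(theta) - y*sin(theta)
= -5.3 * -0.9135 - -4.2 * -0.4067
= 3.1335


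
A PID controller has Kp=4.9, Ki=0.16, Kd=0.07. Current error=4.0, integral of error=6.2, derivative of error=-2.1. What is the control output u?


u = Kp*e + Ki*int(e) + Kd*de/dt
= 4.9*4.0 + 0.16*6.2 + 0.07*(-2.1)
= 19.6 + 0.992 + -0.147
= 20.445


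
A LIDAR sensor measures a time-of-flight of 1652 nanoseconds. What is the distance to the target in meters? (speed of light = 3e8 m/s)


tof = 1652 ns = 1.652e-06 s
dist = c * tof / 2
= 3e8 * 1.652e-06 / 2
= 247.8 m


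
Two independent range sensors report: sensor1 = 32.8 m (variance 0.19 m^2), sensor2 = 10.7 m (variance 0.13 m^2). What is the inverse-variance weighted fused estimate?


w1 = (1/var1) / (1/var1 + 1/var2)
   = 5.2632 / (5.2632 + 7.6923) = 0.4063
w2 = 1 - w1 = 0.5938
fused = w1*s1 + w2*s2 = 13.325 + 6.3531
= 19.6781 m


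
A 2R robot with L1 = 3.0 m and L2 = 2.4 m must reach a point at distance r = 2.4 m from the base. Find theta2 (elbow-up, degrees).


cos(theta2) = (r^2 - L1^2 - L2^2) / (2*L1*L2)
cos(theta2) = (5.76 - 9.0 - 5.76) / 14.4
cos(theta2) = -0.625
theta2 = 128.6822 degrees


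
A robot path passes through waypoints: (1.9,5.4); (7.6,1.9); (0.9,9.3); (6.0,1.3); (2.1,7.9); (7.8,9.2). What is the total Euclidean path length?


Segment lengths:
  seg1 = sqrt((5.7)^2 + (-3.5)^2) = 6.6888
  seg2 = sqrt((-6.7)^2 + (7.4)^2) = 9.9825
  seg3 = sqrt((5.1)^2 + (-8.0)^2) = 9.4874
  seg4 = sqrt((-3.9)^2 + (6.6)^2) = 7.6662
  seg5 = sqrt((5.7)^2 + (1.3)^2) = 5.8464
Total = 39.6712


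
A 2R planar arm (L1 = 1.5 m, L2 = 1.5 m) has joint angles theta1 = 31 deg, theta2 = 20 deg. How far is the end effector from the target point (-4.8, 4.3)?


End effector via forward kinematics:
x = L1*cos(t1) + L2*cos(t1+t2) = 2.2297
y = L1*sin(t1) + L2*sin(t1+t2) = 1.9383
Distance to target:
d = sqrt((-4.8 - 2.2297)^2 + (4.3 - 1.9383)^2)
= sqrt(49.4171 + 5.5777)
= 7.4159 m


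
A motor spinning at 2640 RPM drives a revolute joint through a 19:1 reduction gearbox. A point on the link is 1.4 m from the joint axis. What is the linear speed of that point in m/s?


omega_motor = 2640 * 2*pi/60 = 276.4602 rad/s
omega_joint = omega_motor / 19 = 14.5505 rad/s
v = omega_joint * r = 14.5505 * 1.4
= 20.3707 m/s


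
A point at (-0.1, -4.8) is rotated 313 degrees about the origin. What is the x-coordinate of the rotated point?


x' = x*cos(theta) - y*sin(theta)
cos(313 deg) = 0.682, sin(313 deg) = -0.7314
x' = -0.1 * 0.682 - -4.8 * -0.7314
= -0.0682 - 3.5105
= -3.5787


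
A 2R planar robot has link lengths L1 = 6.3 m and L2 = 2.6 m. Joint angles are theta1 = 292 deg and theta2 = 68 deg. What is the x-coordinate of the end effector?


Convert angles to radians: theta1 = 5.0964, theta2 = 1.1868
x = L1*cos(theta1) + L2*cos(theta1+theta2)
x = 2.36 + 2.6
x = 4.96


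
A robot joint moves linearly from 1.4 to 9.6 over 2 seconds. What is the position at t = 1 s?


s = t/T = 1/2 = 0.5
p(t) = p0 + (pf-p0)*s
= 1.4 + (9.6 - 1.4) * 0.5
= 5.5


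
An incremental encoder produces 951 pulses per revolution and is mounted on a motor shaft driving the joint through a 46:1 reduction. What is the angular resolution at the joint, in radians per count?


counts per rev = 951
effective counts at joint = 951 * 46 = 43746
resolution = 2*pi / 43746
= 1.4363e-04 rad/count


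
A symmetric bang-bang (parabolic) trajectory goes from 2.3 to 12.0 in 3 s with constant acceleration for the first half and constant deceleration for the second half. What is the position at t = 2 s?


Symmetric rest-to-rest: each phase covers (pf-p0)/2 in time T/2. 0.5*a*(T/2)^2 = (pf-p0)/2 => a = 4*(pf-p0)/T^2
a = 4*(12.0-2.3)/3^2 = 4.3111
t = 2 is in the deceleration phase (t > T/2).
p = pf - 0.5*a*(T-t)^2 = 12.0 - 0.5*4.3111*1^2
= 9.8444


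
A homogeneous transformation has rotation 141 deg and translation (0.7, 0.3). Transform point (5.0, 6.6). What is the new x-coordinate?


x' = cos(theta)*px - sin(theta)*py + tx
= -0.7771*5.0 - 0.6293*6.6 + 0.7
= -7.3392


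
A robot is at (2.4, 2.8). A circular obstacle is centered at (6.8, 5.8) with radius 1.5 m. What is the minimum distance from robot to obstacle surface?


center_dist = sqrt((2.4-6.8)^2 + (2.8-5.8)^2)
= sqrt(19.36 + 9.0)
= 5.3254
min_dist = center_dist - radius = 5.3254 - 1.5 = 3.8254 m


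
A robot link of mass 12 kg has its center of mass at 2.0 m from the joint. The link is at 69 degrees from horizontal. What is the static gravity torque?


tau = m*g*L*cos(angle)
= 12 * 9.81 * 2.0 * cos(69 deg)
= 12 * 9.81 * 2.0 * 0.3584
= 84.3742 Nm


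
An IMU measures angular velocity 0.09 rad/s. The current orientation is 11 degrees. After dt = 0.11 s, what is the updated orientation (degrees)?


delta_theta = w * dt = 0.09 * 0.11 = 0.0099 rad
= 0.5672 deg
theta_new = 11 + 0.5672 = 11.5672 deg


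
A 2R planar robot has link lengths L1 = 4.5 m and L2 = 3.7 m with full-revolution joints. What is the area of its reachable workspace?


r_max = L1 + L2 = 8.2 m
r_min = |L1 - L2| = 0.8 m
Area = pi*(r_max^2 - r_min^2)
= pi*(67.24 - 0.64)
= pi * 66.6
= 209.2301 m^2


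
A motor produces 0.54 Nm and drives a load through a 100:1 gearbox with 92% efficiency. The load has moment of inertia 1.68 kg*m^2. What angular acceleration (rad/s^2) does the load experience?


tau_out = tau_motor * N * eta
= 0.54 * 100 * 0.92 = 49.68 Nm
alpha = tau_out / I = 49.68 / 1.68
= 29.5714 rad/s^2


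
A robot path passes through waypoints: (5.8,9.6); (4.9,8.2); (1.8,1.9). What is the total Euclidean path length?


Segment lengths:
  seg1 = sqrt((-0.9)^2 + (-1.4)^2) = 1.6643
  seg2 = sqrt((-3.1)^2 + (-6.3)^2) = 7.0214
Total = 8.6857


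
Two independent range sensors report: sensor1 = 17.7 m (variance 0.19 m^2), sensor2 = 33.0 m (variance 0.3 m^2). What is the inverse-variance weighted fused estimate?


w1 = (1/var1) / (1/var1 + 1/var2)
   = 5.2632 / (5.2632 + 3.3333) = 0.6122
w2 = 1 - w1 = 0.3878
fused = w1*s1 + w2*s2 = 10.8367 + 12.7959
= 23.6327 m


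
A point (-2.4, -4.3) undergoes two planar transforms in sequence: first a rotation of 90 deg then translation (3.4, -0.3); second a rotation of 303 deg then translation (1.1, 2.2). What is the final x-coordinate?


After transform 1:
x1 = cos(90)*-2.4 - sin(90)*-4.3 + 3.4 = 7.7
y1 = sin(90)*-2.4 + cos(90)*-4.3 + -0.3 = -2.7
After transform 2:
x2 = cos(303)*7.7 - sin(303)*-2.7 + 1.1
= 3.0293


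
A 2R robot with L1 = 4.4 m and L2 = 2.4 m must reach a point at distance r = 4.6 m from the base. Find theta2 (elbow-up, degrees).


cos(theta2) = (r^2 - L1^2 - L2^2) / (2*L1*L2)
cos(theta2) = (21.16 - 19.36 - 5.76) / 21.12
cos(theta2) = -0.1875
theta2 = 100.8069 degrees


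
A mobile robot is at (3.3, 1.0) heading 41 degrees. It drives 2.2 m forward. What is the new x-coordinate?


x_new = x0 + d*cos(theta)
= 3.3 + 2.2*cos(41)
= 3.3 + 1.6604
= 4.9604


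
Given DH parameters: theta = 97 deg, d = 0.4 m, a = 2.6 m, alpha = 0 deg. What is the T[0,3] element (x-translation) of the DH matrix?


T[0,3] = a * cos(theta)
= 2.6 * cos(97 deg)
= 2.6 * -0.1219
= -0.3169


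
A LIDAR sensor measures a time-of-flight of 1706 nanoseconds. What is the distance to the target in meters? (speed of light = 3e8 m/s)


tof = 1706 ns = 1.706e-06 s
dist = c * tof / 2
= 3e8 * 1.706e-06 / 2
= 255.9 m


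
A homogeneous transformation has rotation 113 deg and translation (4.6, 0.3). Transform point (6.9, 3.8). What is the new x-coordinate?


x' = cos(theta)*px - sin(theta)*py + tx
= -0.3907*6.9 - 0.9205*3.8 + 4.6
= -1.594


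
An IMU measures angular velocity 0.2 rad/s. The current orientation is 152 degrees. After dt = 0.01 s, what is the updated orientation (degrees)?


delta_theta = w * dt = 0.2 * 0.01 = 0.002 rad
= 0.1146 deg
theta_new = 152 + 0.1146 = 152.1146 deg


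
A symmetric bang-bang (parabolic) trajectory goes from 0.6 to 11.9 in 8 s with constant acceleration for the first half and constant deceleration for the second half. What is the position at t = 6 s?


Symmetric rest-to-rest: each phase covers (pf-p0)/2 in time T/2. 0.5*a*(T/2)^2 = (pf-p0)/2 => a = 4*(pf-p0)/T^2
a = 4*(11.9-0.6)/8^2 = 0.7063
t = 6 is in the deceleration phase (t > T/2).
p = pf - 0.5*a*(T-t)^2 = 11.9 - 0.5*0.7063*2^2
= 10.4875


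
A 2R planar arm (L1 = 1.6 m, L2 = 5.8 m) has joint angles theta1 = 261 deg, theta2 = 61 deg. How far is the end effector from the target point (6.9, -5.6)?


End effector via forward kinematics:
x = L1*cos(t1) + L2*cos(t1+t2) = 4.3202
y = L1*sin(t1) + L2*sin(t1+t2) = -5.1511
Distance to target:
d = sqrt((6.9 - 4.3202)^2 + (-5.6 - -5.1511)^2)
= sqrt(6.6555 + 0.2015)
= 2.6186 m


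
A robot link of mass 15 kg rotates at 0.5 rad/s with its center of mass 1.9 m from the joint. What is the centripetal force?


F = m * omega^2 * r
= 15 * 0.5^2 * 1.9
= 15 * 0.25 * 1.9
= 7.125 N


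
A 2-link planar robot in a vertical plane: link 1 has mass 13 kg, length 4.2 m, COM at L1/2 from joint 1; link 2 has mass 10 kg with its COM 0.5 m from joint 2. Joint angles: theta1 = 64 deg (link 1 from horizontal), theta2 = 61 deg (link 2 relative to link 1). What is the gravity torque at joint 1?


Horizontal distance from joint 1 to link-1 COM:
  x_c1 = (L1/2)*cos(t1) = 2.1 * 0.4384 = 0.9206 m
Horizontal distance from joint 1 to link-2 COM:
  x_c2 = L1*cos(t1) + Lc2*cos(t1+t2)
       = 4.2*0.4384 + 0.5*-0.5736 = 1.5544 m
tau1 = m1*g*x_c1 + m2*g*x_c2
     = 13*9.81*0.9206 + 10*9.81*1.5544
     = 117.4015 + 152.4838
     = 269.8852 Nm


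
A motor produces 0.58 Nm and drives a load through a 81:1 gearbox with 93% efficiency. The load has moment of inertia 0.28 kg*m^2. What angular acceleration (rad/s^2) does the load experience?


tau_out = tau_motor * N * eta
= 0.58 * 81 * 0.93 = 43.6914 Nm
alpha = tau_out / I = 43.6914 / 0.28
= 156.0407 rad/s^2


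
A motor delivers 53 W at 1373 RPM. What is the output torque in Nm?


omega = 1373 * 2*pi/60 = 143.7802 rad/s
tau = P / omega = 53 / 143.7802
= 0.3686 Nm


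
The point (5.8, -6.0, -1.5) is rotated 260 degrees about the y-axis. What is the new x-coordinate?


Rotation about y-axis: x' = x*cos(theta) + z*sin(theta)
= 5.8 * -0.1736 + -1.5 * -0.9848
= 0.4701


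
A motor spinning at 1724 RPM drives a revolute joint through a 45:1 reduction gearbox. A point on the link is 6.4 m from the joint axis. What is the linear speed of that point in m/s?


omega_motor = 1724 * 2*pi/60 = 180.5369 rad/s
omega_joint = omega_motor / 45 = 4.0119 rad/s
v = omega_joint * r = 4.0119 * 6.4
= 25.6764 m/s


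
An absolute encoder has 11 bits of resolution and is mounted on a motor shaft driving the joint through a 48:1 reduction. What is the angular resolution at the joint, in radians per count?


counts = 2^11 = 2048
effective counts at joint = 2048 * 48 = 98304
resolution = 2*pi / 98304
= 6.3916e-05 rad/count


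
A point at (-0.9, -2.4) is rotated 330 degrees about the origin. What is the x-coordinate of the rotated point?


x' = x*cos(theta) - y*sin(theta)
cos(330 deg) = 0.866, sin(330 deg) = -0.5
x' = -0.9 * 0.866 - -2.4 * -0.5
= -0.7794 - 1.2
= -1.9794


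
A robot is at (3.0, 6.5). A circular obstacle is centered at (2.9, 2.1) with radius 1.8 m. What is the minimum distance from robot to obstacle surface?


center_dist = sqrt((3.0-2.9)^2 + (6.5-2.1)^2)
= sqrt(0.01 + 19.36)
= 4.4011
min_dist = center_dist - radius = 4.4011 - 1.8 = 2.6011 m


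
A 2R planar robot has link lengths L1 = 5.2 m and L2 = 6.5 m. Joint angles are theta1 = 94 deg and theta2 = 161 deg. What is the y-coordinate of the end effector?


Convert angles to radians: theta1 = 1.6406, theta2 = 2.81
y = L1*sin(theta1) + L2*sin(theta1+theta2)
y = 5.1873 + -6.2785
y = -1.0912


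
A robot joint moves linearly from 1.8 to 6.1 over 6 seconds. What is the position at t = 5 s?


s = t/T = 5/6 = 0.8333
p(t) = p0 + (pf-p0)*s
= 1.8 + (6.1 - 1.8) * 0.8333
= 5.3833


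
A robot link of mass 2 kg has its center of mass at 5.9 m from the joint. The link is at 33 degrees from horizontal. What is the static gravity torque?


tau = m*g*L*cos(angle)
= 2 * 9.81 * 5.9 * cos(33 deg)
= 2 * 9.81 * 5.9 * 0.8387
= 97.0828 Nm


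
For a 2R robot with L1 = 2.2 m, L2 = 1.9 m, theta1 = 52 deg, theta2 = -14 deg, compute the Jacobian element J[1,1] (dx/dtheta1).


J[1,1] = -L1*sin(t1) - L2*sin(t1+t2)
= -2.2*sin(52) - 1.9*sin(38)
= -2.9034


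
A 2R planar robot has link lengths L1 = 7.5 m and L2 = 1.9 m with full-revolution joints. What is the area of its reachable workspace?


r_max = L1 + L2 = 9.4 m
r_min = |L1 - L2| = 5.6 m
Area = pi*(r_max^2 - r_min^2)
= pi*(88.36 - 31.36)
= pi * 57.0
= 179.0708 m^2
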